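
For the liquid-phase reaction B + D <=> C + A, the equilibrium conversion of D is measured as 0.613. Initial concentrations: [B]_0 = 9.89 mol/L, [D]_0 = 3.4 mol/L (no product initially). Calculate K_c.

K_c = 0.423

Let X = conversion of D.
Concentrations: [B] = 9.89 − 3.4X; [D] = 3.4 − 3.4X; [C] = 3.4X; [A] = 3.4X.
At X = 0.613: [B] = 7.81, [D] = 1.32, [C] = 2.08, [A] = 2.08.
K_c = [C] [A] / ([B] [D]) = 0.423.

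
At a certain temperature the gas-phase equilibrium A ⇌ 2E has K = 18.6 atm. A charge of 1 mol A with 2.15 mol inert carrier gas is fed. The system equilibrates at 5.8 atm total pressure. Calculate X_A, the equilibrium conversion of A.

Take 1 mol A as basis and let X be its fractional conversion, so ξ = X.
Mole table: n_A = 1 − X; n_E = 2X; n_I = 2.15 (inert).
n_T = Σnᵢ = 3.15 + X.
Mole fractions y_i = n_i/n_T; K = p_E^2 / (p_A) with p_i = y_i·P.
Setting this equal to 18.6 atm and taking the physical root (0 < X < 1) gives X = 0.799.

X = 0.799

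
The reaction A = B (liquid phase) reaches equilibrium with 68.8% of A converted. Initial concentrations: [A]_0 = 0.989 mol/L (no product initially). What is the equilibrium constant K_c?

K_c = 2.21

Let X = conversion of A.
Concentrations: [A] = 0.989 − 0.989X; [B] = 0.989X.
At X = 0.688: [A] = 0.309, [B] = 0.68.
K_c = [B] / ([A]) = 2.21.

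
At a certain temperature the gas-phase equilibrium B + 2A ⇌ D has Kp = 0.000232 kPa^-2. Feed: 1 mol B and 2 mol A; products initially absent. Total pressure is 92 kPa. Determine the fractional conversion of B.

Take 1 mol B as basis and let X be its fractional conversion, so ξ = X.
Mole table: n_B = 1 − X; n_A = 2 − 2X; n_D = X.
n_T = Σnᵢ = 3 − 2X.
With p_i = (n_i/n_T)P, Kp = p_D / (p_B p_A^2).
Setting this equal to 0.000232 kPa^-2 and taking the physical root (0 < X < 1) gives X = 0.377.

X = 0.377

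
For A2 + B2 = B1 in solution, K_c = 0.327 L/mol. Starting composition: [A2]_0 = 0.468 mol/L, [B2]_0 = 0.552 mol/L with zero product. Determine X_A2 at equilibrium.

X = 0.138

Let X = conversion of A2; extent ξ = 0.468·X mol/L.
Concentrations: [A2] = 0.468 − 0.468X; [B2] = 0.552 − 0.468X; [B1] = 0.468X.
K_c = [B1] / ([A2] [B2]).
Equating to 0.327 L/mol: the physical root is X = 0.138.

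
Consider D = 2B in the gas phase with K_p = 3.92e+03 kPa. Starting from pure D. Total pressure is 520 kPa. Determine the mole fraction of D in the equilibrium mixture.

Take 1 mol D as basis and let X be its fractional conversion, so ξ = X.
At extent ξ: n_D = 1 − X; n_B = 2X.
n_T = Σnᵢ = 1 + X.
With p_i = (n_i/n_T)P, K_p = p_B^2 / (p_D).
Setting this equal to 3.92e+03 kPa and taking the physical root (0 < X < 1) gives X = 0.808.
Then n_D = 0.192, n_T = 1.81, so y_D = 0.106.

y_D = 0.106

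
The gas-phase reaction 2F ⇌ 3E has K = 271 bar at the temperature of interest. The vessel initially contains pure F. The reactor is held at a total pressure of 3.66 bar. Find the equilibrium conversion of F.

X = 0.858

Let X = conversion of F (basis 1 mol F); extent of reaction ξ = 0.5X.
Moles: n_F = 1 − X; n_E = 1.5X.
n_T = Σnᵢ = 1 + 0.5X.
With p_i = (n_i/n_T)P, K = p_E^3 / (p_F^2).
This yields a degree-3 equation in X; solving on (0,1), X = 0.858.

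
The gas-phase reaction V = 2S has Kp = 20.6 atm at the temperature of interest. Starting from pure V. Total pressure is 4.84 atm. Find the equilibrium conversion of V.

X = 0.718

Take 1 mol V as basis and let X be its fractional conversion, so ξ = X.
Mole table: n_V = 1 − X; n_S = 2X.
Summing: n_T = 1 + X.
y_i = n_i/n_T, p_i = y_i·P. Kp = p_S^2 / (p_V).
Setting this equal to 20.6 atm and taking the physical root (0 < X < 1) gives X = 0.718.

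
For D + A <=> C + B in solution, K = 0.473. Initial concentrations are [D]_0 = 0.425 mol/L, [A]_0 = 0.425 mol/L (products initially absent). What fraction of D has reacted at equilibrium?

Let X = conversion of D; extent ξ = 0.425·X mol/L.
Concentrations: [D] = 0.425 − 0.425X; [A] = 0.425 − 0.425X; [C] = 0.425X; [B] = 0.425X.
K = [C] [B] / ([D] [A]).
Solving K = 0.473 for X ∈ (0,1): X = 0.407.

X = 0.407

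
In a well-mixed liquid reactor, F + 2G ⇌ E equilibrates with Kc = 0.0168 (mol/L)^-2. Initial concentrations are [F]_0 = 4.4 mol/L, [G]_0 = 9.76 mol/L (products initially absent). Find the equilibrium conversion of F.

Let X = conversion of F; extent ξ = 4.4·X mol/L.
Concentrations: [F] = 4.4 − 4.4X; [G] = 9.76 − 8.8X; [E] = 4.4X.
Kc = [E] / ([F] [G]^2).
This equals 0.0168 at X = 0.397 (the root in 0 < X < 1).

X = 0.397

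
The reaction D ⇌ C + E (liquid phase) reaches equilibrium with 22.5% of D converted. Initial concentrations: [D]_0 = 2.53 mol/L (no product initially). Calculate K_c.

Let X = conversion of D.
Concentrations: [D] = 2.53 − 2.53X; [C] = 2.53X; [E] = 2.53X.
At X = 0.225: [D] = 1.96, [C] = 0.569, [E] = 0.569.
K_c = [C] [E] / ([D]) = 0.165 mol/L.

K_c = 0.165 mol/L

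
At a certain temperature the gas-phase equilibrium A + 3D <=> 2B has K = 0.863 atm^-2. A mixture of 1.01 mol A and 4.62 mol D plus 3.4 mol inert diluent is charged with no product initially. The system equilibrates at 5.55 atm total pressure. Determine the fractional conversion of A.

X = 0.709

Let X = conversion of A (basis 1.01 mol A); extent of reaction ξ = 1.01X.
Mole table: n_A = 1.01 − 1.01X; n_D = 4.62 − 3.03X; n_B = 2.02X; n_I = 3.4 (inert).
Summing: n_T = 9.03 − 2.02X.
With p_i = (n_i/n_T)P, K = p_B^2 / (p_A p_D^3).
Equating to 0.863 atm^-2 and solving on 0 < X < 1: X = 0.709.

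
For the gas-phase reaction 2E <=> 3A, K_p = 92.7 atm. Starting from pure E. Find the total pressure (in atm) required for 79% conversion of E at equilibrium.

P = 3.43 atm

Let X = conversion of E (basis 1 mol E); extent of reaction ξ = 0.5X.
Mole table: n_E = 1 − X; n_A = 1.5X.
Total moles n_T = 1 + 0.5X.
K_p = p_A^3 / (p_E^2) with p_i = (n_i/n_T)·P.
At X = 0.79: the mole-fraction product g(X) = Π y_i^ν_i = 27.05. Since K_p = g(X)·P^{1}, P = (K_p/g)^(1/1) = (92.7/27.05)^(1/1) = 3.43 atm.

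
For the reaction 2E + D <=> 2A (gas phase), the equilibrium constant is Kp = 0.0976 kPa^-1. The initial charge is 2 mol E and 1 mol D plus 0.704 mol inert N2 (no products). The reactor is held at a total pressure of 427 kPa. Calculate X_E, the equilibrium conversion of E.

Let X = conversion of E (basis 2 mol E); extent of reaction ξ = X.
Species balance: n_E = 2 − 2X; n_D = 1 − X; n_A = 2X; n_I = 0.704 (inert).
n_T = Σnᵢ = 3.7 − X.
y_i = n_i/n_T, p_i = y_i·P. Kp = p_A^2 / (p_E^2 p_D).
Substituting and setting equal to 0.0976 kPa^-1 gives a polynomial in X; the root in (0,1) is X = 0.678.

X = 0.678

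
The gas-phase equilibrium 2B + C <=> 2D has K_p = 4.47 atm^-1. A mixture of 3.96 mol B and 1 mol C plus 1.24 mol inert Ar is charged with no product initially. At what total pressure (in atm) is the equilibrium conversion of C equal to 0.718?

Basis: 1 mol C initially; let X = conversion of C. Extent ξ = X.
Mole table: n_B = 3.96 − 2X; n_C = 1 − X; n_D = 2X; n_I = 1.24 (inert).
n_T = Σnᵢ = 6.2 − X.
K_p = p_D^2 / (p_B^2 p_C) with p_i = (n_i/n_T)·P.
At X = 0.718: the mole-fraction product g(X) = Π y_i^ν_i = 6.292. Since K_p = g(X)·P^{-1}, P = (g/K_p)^(1/1) = (6.292/4.47)^(1/1) = 1.41 atm.

P = 1.41 atm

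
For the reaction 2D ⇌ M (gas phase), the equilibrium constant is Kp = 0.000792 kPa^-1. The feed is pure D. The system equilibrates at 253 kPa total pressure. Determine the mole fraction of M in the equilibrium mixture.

Basis: 1 mol D initially; let X = conversion of D. Extent ξ = 0.5X.
Moles: n_D = 1 − X; n_M = 0.5X.
Summing: n_T = 1 − 0.5X.
y_i = n_i/n_T, p_i = y_i·P. Kp = p_M / (p_D^2).
Setting this equal to 0.000792 kPa^-1 and taking the physical root (0 < X < 1) gives X = 0.255.
Then n_M = 0.127, n_T = 0.873, so y_M = 0.146.

y_M = 0.146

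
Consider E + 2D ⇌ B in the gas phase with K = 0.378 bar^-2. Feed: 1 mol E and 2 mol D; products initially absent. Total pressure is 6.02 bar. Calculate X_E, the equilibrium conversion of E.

X = 0.678

Take 1 mol E as basis and let X be its fractional conversion, so ξ = X.
At extent ξ: n_E = 1 − X; n_D = 2 − 2X; n_B = X.
n_T = Σnᵢ = 3 − 2X.
y_i = n_i/n_T, p_i = y_i·P. K = p_B / (p_E p_D^2).
Equating to 0.378 bar^-2 and solving on 0 < X < 1: X = 0.678.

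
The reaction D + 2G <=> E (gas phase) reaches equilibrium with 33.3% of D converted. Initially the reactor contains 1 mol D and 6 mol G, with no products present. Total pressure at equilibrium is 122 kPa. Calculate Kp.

Kp = 4.73e-05 kPa^-2

Basis: 1 mol D initially; let X = conversion of D. Extent ξ = X.
Moles: n_D = 1 − X; n_G = 6 − 2X; n_E = X.
Summing: n_T = 7 − 2X.
At X = 0.333: n_D = 0.667, n_G = 5.33, n_E = 0.333, n_T = 6.33.
p_i = (n_i/n_T)·P. Kp = p_E / (p_D p_G^2) = 4.73e-05 kPa^-2.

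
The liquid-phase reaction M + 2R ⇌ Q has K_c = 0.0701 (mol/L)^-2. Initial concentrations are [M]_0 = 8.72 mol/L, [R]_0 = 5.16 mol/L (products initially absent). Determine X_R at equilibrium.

Let X = conversion of R; extent ξ = 5.16X/2 mol/L.
Concentrations: [M] = 8.72 − 2.58X; [R] = 5.16 − 5.16X; [Q] = 2.58X.
K_c = [Q] / ([M] [R]^2).
Setting equal to 0.0701 and solving for X on (0,1) gives X = 0.645.

X = 0.645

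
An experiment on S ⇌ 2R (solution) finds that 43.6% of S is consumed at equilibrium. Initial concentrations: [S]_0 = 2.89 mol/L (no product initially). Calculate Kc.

Kc = 3.9 mol/L

Let X = conversion of S.
Concentrations: [S] = 2.89 − 2.89X; [R] = 5.78X.
At X = 0.436: [S] = 1.63, [R] = 2.52.
Kc = [R]^2 / ([S]) = 3.9 mol/L.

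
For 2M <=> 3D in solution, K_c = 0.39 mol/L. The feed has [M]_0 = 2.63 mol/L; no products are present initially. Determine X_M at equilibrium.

Let X = conversion of M; extent ξ = 2.63X/2 mol/L.
Concentrations: [M] = 2.63 − 2.63X; [D] = 3.94X.
K_c = [D]^3 / ([M]^2).
Setting equal to 0.39 and solving for X on (0,1) gives X = 0.283.

X = 0.283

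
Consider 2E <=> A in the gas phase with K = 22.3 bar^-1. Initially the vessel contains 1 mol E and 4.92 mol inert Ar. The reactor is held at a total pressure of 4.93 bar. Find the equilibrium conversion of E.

X = 0.854

Let X = conversion of E (basis 1 mol E); extent of reaction ξ = 0.5X.
Species balance: n_E = 1 − X; n_A = 0.5X; n_I = 4.92 (inert).
Summing: n_T = 5.92 − 0.5X.
y_i = n_i/n_T, p_i = y_i·P. K = p_A / (p_E^2).
Equating to 22.3 bar^-1 and solving on 0 < X < 1: X = 0.854.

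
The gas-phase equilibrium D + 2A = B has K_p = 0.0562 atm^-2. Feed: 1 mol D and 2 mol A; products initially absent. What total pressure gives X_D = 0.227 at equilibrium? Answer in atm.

Basis: 1 mol D initially; let X = conversion of D. Extent ξ = X.
Species balance: n_D = 1 − X; n_A = 2 − 2X; n_B = X.
Total moles n_T = 3 − 2X.
K_p = p_B / (p_D p_A^2) with p_i = (n_i/n_T)·P.
At X = 0.227: the mole-fraction product g(X) = Π y_i^ν_i = 0.7964. Since K_p = g(X)·P^{-2}, P = (g/K_p)^(1/2) = (0.7964/0.0562)^(1/2) = 3.76 atm.

P = 3.76 atm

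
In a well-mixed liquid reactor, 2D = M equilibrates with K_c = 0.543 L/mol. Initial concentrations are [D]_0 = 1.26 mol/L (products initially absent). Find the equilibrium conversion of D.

Let X = conversion of D; extent ξ = 1.26X/2 mol/L.
Concentrations: [D] = 1.26 − 1.26X; [M] = 0.63X.
K_c = [M] / ([D]^2).
Equating to 0.543 L/mol: the physical root is X = 0.436.

X = 0.436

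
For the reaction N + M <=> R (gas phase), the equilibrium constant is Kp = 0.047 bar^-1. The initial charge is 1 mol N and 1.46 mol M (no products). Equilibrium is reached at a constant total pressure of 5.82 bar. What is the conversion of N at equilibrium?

Let X = conversion of N (basis 1 mol N); extent of reaction ξ = X.
At extent ξ: n_N = 1 − X; n_M = 1.46 − X; n_R = X.
Total moles n_T = 2.46 − X.
With p_i = (n_i/n_T)P, Kp = p_R / (p_N p_M).
Substituting and setting equal to 0.047 bar^-1 gives a polynomial in X; the root in (0,1) is X = 0.135.

X = 0.135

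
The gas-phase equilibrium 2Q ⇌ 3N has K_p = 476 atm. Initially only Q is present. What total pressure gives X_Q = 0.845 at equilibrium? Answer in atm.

P = 7.99 atm

Let X = conversion of Q (basis 1 mol Q); extent of reaction ξ = 0.5X.
At extent ξ: n_Q = 1 − X; n_N = 1.5X.
Total moles n_T = 1 + 0.5X.
K_p = p_N^3 / (p_Q^2) with p_i = (n_i/n_T)·P.
At X = 0.845: the mole-fraction product g(X) = Π y_i^ν_i = 59.58. Since K_p = g(X)·P^{1}, P = (K_p/g)^(1/1) = (476/59.58)^(1/1) = 7.99 atm.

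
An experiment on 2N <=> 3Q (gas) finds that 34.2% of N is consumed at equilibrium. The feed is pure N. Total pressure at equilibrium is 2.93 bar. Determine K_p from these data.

K_p = 0.78 bar

Basis: 1 mol N initially; let X = conversion of N. Extent ξ = 0.5X.
Mole table: n_N = 1 − X; n_Q = 1.5X.
Total moles n_T = 1 + 0.5X.
At X = 0.342: n_N = 0.658, n_Q = 0.513, n_T = 1.17.
p_i = (n_i/n_T)·P. K_p = p_Q^3 / (p_N^2) = 0.78 bar.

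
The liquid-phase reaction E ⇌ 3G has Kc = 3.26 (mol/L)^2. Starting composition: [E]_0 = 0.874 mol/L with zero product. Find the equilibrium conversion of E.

X = 0.444

Let X = conversion of E; extent ξ = 0.874·X mol/L.
Concentrations: [E] = 0.874 − 0.874X; [G] = 2.62X.
Kc = [G]^3 / ([E]).
Solving Kc = 3.26 for X ∈ (0,1): X = 0.444.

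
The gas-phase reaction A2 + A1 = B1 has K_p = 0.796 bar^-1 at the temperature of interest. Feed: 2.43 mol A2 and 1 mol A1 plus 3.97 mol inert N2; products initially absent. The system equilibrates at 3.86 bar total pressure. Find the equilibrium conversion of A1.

Take 1 mol A1 as basis and let X be its fractional conversion, so ξ = X.
Mole table: n_A2 = 2.43 − X; n_A1 = 1 − X; n_B1 = X; n_I = 3.97 (inert).
n_T = Σnᵢ = 7.4 − X.
y_i = n_i/n_T, p_i = y_i·P. K_p = p_B1 / (p_A2 p_A1).
Setting this equal to 0.796 bar^-1 and taking the physical root (0 < X < 1) gives X = 0.465.

X = 0.465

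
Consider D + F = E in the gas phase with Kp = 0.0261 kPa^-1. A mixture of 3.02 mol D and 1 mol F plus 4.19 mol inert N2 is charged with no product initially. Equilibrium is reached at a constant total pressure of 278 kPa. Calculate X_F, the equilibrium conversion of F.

X = 0.692

Let X = conversion of F (basis 1 mol F); extent of reaction ξ = X.
Moles: n_D = 3.02 − X; n_F = 1 − X; n_E = X; n_I = 4.19 (inert).
Summing: n_T = 8.21 − X.
Mole fractions y_i = n_i/n_T; Kp = p_E / (p_D p_F) with p_i = y_i·P.
This yields a degree-2 equation in X; solving on (0,1), X = 0.692.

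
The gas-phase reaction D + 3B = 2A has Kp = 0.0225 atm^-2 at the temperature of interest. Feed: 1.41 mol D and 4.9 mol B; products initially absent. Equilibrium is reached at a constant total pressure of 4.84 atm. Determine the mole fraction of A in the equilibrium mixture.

y_A = 0.164

Let X = conversion of D (basis 1.41 mol D); extent of reaction ξ = 1.41X.
Species balance: n_D = 1.41 − 1.41X; n_B = 4.9 − 4.23X; n_A = 2.82X.
Total moles n_T = 6.31 − 2.82X.
With p_i = (n_i/n_T)P, Kp = p_A^2 / (p_D p_B^3).
Substituting and setting equal to 0.0225 atm^-2 gives a polynomial in X; the root in (0,1) is X = 0.315.
Then n_A = 0.887, n_T = 5.42, so y_A = 0.164.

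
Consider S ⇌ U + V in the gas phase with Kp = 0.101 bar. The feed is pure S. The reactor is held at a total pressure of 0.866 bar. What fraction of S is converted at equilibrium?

Basis: 1 mol S initially; let X = conversion of S. Extent ξ = X.
Mole table: n_S = 1 − X; n_U = X; n_V = X.
Total moles n_T = 1 + X.
y_i = n_i/n_T, p_i = y_i·P. Kp = p_U p_V / (p_S).
Substituting and setting equal to 0.101 bar gives a polynomial in X; the root in (0,1) is X = 0.323.

X = 0.323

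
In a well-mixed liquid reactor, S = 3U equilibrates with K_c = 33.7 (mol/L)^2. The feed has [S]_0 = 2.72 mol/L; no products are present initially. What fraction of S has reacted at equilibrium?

X = 0.452

Let X = conversion of S; extent ξ = 2.72·X mol/L.
Concentrations: [S] = 2.72 − 2.72X; [U] = 8.16X.
K_c = [U]^3 / ([S]).
This equals 33.7 at X = 0.452 (the root in 0 < X < 1).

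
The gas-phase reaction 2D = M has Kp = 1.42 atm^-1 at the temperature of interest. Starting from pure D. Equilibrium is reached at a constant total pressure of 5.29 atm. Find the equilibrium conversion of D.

Let X = conversion of D (basis 1 mol D); extent of reaction ξ = 0.5X.
Moles: n_D = 1 − X; n_M = 0.5X.
n_T = Σnᵢ = 1 − 0.5X.
With p_i = (n_i/n_T)P, Kp = p_M / (p_D^2).
Setting this equal to 1.42 atm^-1 and taking the physical root (0 < X < 1) gives X = 0.821.

X = 0.821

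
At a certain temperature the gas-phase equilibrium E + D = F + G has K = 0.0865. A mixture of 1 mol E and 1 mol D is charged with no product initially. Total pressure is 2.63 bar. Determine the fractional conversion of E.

Take 1 mol E as basis and let X be its fractional conversion, so ξ = X.
Species balance: n_E = 1 − X; n_D = 1 − X; n_F = X; n_G = X.
Since Δν = 0, n_T = 2 throughout.
Mole fractions y_i = n_i/n_T; K = p_F p_G / (p_E p_D) with p_i = y_i·P.
This yields a degree-2 equation in X; solving on (0,1), X = 0.227.

X = 0.227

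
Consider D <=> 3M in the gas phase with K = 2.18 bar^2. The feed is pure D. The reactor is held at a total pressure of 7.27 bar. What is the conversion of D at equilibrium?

X = 0.128

Basis: 1 mol D initially; let X = conversion of D. Extent ξ = X.
Mole table: n_D = 1 − X; n_M = 3X.
Summing: n_T = 1 + 2X.
y_i = n_i/n_T, p_i = y_i·P. K = p_M^3 / (p_D).
This yields a degree-3 equation in X; solving on (0,1), X = 0.128.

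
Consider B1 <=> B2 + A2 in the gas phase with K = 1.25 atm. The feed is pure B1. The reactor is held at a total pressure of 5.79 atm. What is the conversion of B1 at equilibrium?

Take 1 mol B1 as basis and let X be its fractional conversion, so ξ = X.
At extent ξ: n_B1 = 1 − X; n_B2 = X; n_A2 = X.
Total moles n_T = 1 + X.
y_i = n_i/n_T, p_i = y_i·P. K = p_B2 p_A2 / (p_B1).
Substituting and setting equal to 1.25 atm gives a polynomial in X; the root in (0,1) is X = 0.421.

X = 0.421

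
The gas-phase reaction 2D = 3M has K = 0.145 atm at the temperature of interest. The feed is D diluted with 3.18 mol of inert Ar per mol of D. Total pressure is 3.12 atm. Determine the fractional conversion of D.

Take 1 mol D as basis and let X be its fractional conversion, so ξ = 0.5X.
Moles: n_D = 1 − X; n_M = 1.5X; n_I = 3.18 (inert).
Total moles n_T = 4.18 + 0.5X.
With p_i = (n_i/n_T)P, K = p_M^3 / (p_D^2).
Setting this equal to 0.145 atm and taking the physical root (0 < X < 1) gives X = 0.306.

X = 0.306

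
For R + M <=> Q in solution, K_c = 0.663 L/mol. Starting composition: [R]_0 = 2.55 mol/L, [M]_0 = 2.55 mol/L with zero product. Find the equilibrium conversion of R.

Let X = conversion of R; extent ξ = 2.55·X mol/L.
Concentrations: [R] = 2.55 − 2.55X; [M] = 2.55 − 2.55X; [Q] = 2.55X.
K_c = [Q] / ([R] [M]).
This equals 0.663 at X = 0.472 (the root in 0 < X < 1).

X = 0.472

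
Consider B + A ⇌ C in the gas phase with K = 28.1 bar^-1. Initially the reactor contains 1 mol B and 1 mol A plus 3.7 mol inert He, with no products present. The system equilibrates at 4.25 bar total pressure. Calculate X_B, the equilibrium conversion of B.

Take 1 mol B as basis and let X be its fractional conversion, so ξ = X.
Species balance: n_B = 1 − X; n_A = 1 − X; n_C = X; n_I = 3.7 (inert).
Total moles n_T = 5.7 − X.
With p_i = (n_i/n_T)P, K = p_C / (p_B p_A).
Substituting and setting equal to 28.1 bar^-1 gives a polynomial in X; the root in (0,1) is X = 0.817.

X = 0.817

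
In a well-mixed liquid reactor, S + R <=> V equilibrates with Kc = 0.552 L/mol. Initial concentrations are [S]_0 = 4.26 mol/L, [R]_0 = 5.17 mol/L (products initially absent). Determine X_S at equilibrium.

X = 0.593

Let X = conversion of S; extent ξ = 4.26·X mol/L.
Concentrations: [S] = 4.26 − 4.26X; [R] = 5.17 − 4.26X; [V] = 4.26X.
Kc = [V] / ([S] [R]).
Setting equal to 0.552 and solving for X on (0,1) gives X = 0.593.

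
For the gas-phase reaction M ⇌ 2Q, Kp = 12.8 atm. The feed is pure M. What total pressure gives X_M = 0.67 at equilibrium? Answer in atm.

Let X = conversion of M (basis 1 mol M); extent of reaction ξ = X.
Mole table: n_M = 1 − X; n_Q = 2X.
Total moles n_T = 1 + X.
Kp = p_Q^2 / (p_M) with p_i = (n_i/n_T)·P.
At X = 0.67: the mole-fraction product g(X) = Π y_i^ν_i = 3.258. Since Kp = g(X)·P^{1}, P = (Kp/g)^(1/1) = (12.8/3.258)^(1/1) = 3.93 atm.

P = 3.93 atm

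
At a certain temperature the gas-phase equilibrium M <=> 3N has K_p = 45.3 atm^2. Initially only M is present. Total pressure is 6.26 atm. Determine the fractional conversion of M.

X = 0.439

Take 1 mol M as basis and let X be its fractional conversion, so ξ = X.
At extent ξ: n_M = 1 − X; n_N = 3X.
n_T = Σnᵢ = 1 + 2X.
y_i = n_i/n_T, p_i = y_i·P. K_p = p_N^3 / (p_M).
This yields a degree-3 equation in X; solving on (0,1), X = 0.439.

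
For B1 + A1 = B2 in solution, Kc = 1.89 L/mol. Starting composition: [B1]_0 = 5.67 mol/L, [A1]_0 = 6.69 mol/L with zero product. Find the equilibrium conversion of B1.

X = 0.802

Let X = conversion of B1; extent ξ = 5.67·X mol/L.
Concentrations: [B1] = 5.67 − 5.67X; [A1] = 6.69 − 5.67X; [B2] = 5.67X.
Kc = [B2] / ([B1] [A1]).
This equals 1.89 at X = 0.802 (the root in 0 < X < 1).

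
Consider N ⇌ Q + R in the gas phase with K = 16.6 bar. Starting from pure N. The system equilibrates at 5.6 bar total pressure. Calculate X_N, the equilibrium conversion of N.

Let X = conversion of N (basis 1 mol N); extent of reaction ξ = X.
Moles: n_N = 1 − X; n_Q = X; n_R = X.
n_T = Σnᵢ = 1 + X.
Mole fractions y_i = n_i/n_T; K = p_Q p_R / (p_N) with p_i = y_i·P.
Substituting and setting equal to 16.6 bar gives a polynomial in X; the root in (0,1) is X = 0.865.

X = 0.865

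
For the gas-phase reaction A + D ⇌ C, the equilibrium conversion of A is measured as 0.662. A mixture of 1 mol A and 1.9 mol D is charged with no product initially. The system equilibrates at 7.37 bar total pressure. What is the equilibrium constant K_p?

K_p = 0.48 bar^-1

Take 1 mol A as basis and let X be its fractional conversion, so ξ = X.
Moles: n_A = 1 − X; n_D = 1.9 − X; n_C = X.
Total moles n_T = 2.9 − X.
At X = 0.662: n_A = 0.338, n_D = 1.24, n_C = 0.662, n_T = 2.24.
p_i = (n_i/n_T)·P. K_p = p_C / (p_A p_D) = 0.48 bar^-1.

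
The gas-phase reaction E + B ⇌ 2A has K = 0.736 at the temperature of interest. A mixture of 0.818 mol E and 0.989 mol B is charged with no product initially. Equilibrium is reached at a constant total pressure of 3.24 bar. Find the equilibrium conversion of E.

X = 0.329

Let X = conversion of E (basis 0.818 mol E); extent of reaction ξ = 0.818X.
At extent ξ: n_E = 0.818 − 0.818X; n_B = 0.989 − 0.818X; n_A = 1.64X.
Since Δν = 0, n_T = 1.81 throughout.
y_i = n_i/n_T, p_i = y_i·P. K = p_A^2 / (p_E p_B).
This yields a degree-2 equation in X; solving on (0,1), X = 0.329.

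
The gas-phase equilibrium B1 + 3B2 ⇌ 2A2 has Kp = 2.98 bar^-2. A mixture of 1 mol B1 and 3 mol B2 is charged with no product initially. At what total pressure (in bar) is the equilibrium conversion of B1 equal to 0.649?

P = 3.17 bar

Basis: 1 mol B1 initially; let X = conversion of B1. Extent ξ = X.
Moles: n_B1 = 1 − X; n_B2 = 3 − 3X; n_A2 = 2X.
Total moles n_T = 4 − 2X.
Kp = p_A2^2 / (p_B1 p_B2^3) with p_i = (n_i/n_T)·P.
At X = 0.649: the mole-fraction product g(X) = Π y_i^ν_i = 30.01. Since Kp = g(X)·P^{-2}, P = (g/Kp)^(1/2) = (30.01/2.98)^(1/2) = 3.17 bar.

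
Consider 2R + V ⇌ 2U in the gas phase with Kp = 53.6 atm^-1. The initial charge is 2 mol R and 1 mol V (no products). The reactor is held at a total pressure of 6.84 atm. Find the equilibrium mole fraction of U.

y_U = 0.777

Basis: 2 mol R initially; let X = conversion of R. Extent ξ = X.
Mole table: n_R = 2 − 2X; n_V = 1 − X; n_U = 2X.
n_T = Σnᵢ = 3 − X.
Mole fractions y_i = n_i/n_T; Kp = p_U^2 / (p_R^2 p_V) with p_i = y_i·P.
Setting this equal to 53.6 atm^-1 and taking the physical root (0 < X < 1) gives X = 0.839.
Then n_U = 1.68, n_T = 2.16, so y_U = 0.777.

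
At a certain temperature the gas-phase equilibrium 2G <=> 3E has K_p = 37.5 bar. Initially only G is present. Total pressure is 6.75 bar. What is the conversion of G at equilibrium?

X = 0.647

Let X = conversion of G (basis 1 mol G); extent of reaction ξ = 0.5X.
At extent ξ: n_G = 1 − X; n_E = 1.5X.
n_T = Σnᵢ = 1 + 0.5X.
Mole fractions y_i = n_i/n_T; K_p = p_E^3 / (p_G^2) with p_i = y_i·P.
Substituting and setting equal to 37.5 bar gives a polynomial in X; the root in (0,1) is X = 0.647.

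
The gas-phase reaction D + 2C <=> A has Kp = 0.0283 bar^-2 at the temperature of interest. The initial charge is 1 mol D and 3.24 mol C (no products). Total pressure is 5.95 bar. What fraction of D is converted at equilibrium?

X = 0.341

Take 1 mol D as basis and let X be its fractional conversion, so ξ = X.
Moles: n_D = 1 − X; n_C = 3.24 − 2X; n_A = X.
Summing: n_T = 4.24 − 2X.
Mole fractions y_i = n_i/n_T; Kp = p_A / (p_D p_C^2) with p_i = y_i·P.
Substituting and setting equal to 0.0283 bar^-2 gives a polynomial in X; the root in (0,1) is X = 0.341.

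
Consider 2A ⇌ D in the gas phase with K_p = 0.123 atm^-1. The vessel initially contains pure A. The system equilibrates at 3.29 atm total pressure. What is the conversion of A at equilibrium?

X = 0.382

Take 1 mol A as basis and let X be its fractional conversion, so ξ = 0.5X.
At extent ξ: n_A = 1 − X; n_D = 0.5X.
Total moles n_T = 1 − 0.5X.
Mole fractions y_i = n_i/n_T; K_p = p_D / (p_A^2) with p_i = y_i·P.
Substituting and setting equal to 0.123 atm^-1 gives a polynomial in X; the root in (0,1) is X = 0.382.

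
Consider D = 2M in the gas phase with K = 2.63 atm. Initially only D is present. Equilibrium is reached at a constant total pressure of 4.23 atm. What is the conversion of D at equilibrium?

Take 1 mol D as basis and let X be its fractional conversion, so ξ = X.
At extent ξ: n_D = 1 − X; n_M = 2X.
Total moles n_T = 1 + X.
With p_i = (n_i/n_T)P, K = p_M^2 / (p_D).
This yields a degree-2 equation in X; solving on (0,1), X = 0.367.

X = 0.367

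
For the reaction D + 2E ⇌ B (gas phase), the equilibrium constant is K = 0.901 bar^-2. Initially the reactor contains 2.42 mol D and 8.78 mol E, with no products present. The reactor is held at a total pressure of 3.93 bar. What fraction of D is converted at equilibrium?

X = 0.857

Basis: 2.42 mol D initially; let X = conversion of D. Extent ξ = 2.42X.
Species balance: n_D = 2.42 − 2.42X; n_E = 8.78 − 4.84X; n_B = 2.42X.
n_T = Σnᵢ = 11.2 − 4.84X.
With p_i = (n_i/n_T)P, K = p_B / (p_D p_E^2).
Setting this equal to 0.901 bar^-2 and taking the physical root (0 < X < 1) gives X = 0.857.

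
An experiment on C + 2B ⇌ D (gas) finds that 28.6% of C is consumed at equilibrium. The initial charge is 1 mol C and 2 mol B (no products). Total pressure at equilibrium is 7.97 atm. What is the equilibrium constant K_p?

Basis: 1 mol C initially; let X = conversion of C. Extent ξ = X.
Mole table: n_C = 1 − X; n_B = 2 − 2X; n_D = X.
n_T = Σnᵢ = 3 − 2X.
At X = 0.286: n_C = 0.714, n_B = 1.43, n_D = 0.286, n_T = 2.43.
p_i = (n_i/n_T)·P. K_p = p_D / (p_C p_B^2) = 0.0182 atm^-2.

K_p = 0.0182 atm^-2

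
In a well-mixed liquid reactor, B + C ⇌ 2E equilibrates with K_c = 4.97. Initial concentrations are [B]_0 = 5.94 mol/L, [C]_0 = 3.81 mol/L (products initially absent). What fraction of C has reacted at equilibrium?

X = 0.641

Let X = conversion of C; extent ξ = 3.81·X mol/L.
Concentrations: [B] = 5.94 − 3.81X; [C] = 3.81 − 3.81X; [E] = 7.62X.
K_c = [E]^2 / ([B] [C]).
Setting equal to 4.97 and solving for X on (0,1) gives X = 0.641.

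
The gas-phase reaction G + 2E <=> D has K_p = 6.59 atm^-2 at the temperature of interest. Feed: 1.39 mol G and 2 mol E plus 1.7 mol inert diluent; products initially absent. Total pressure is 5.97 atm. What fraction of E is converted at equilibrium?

Let X = conversion of E (basis 2 mol E); extent of reaction ξ = X.
At extent ξ: n_G = 1.39 − X; n_E = 2 − 2X; n_D = X; n_I = 1.7 (inert).
n_T = Σnᵢ = 5.09 − 2X.
y_i = n_i/n_T, p_i = y_i·P. K_p = p_D / (p_G p_E^2).
Equating to 6.59 atm^-2 and solving on 0 < X < 1: X = 0.860.

X = 0.860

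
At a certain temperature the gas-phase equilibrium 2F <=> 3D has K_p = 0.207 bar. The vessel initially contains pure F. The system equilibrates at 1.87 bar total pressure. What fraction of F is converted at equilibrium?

X = 0.271

Basis: 1 mol F initially; let X = conversion of F. Extent ξ = 0.5X.
Species balance: n_F = 1 − X; n_D = 1.5X.
Summing: n_T = 1 + 0.5X.
y_i = n_i/n_T, p_i = y_i·P. K_p = p_D^3 / (p_F^2).
This yields a degree-3 equation in X; solving on (0,1), X = 0.271.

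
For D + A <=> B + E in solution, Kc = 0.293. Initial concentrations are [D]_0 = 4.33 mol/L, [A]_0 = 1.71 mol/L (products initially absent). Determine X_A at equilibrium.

X = 0.527

Let X = conversion of A; extent ξ = 1.71·X mol/L.
Concentrations: [D] = 4.33 − 1.71X; [A] = 1.71 − 1.71X; [B] = 1.71X; [E] = 1.71X.
Kc = [B] [E] / ([D] [A]).
Solving Kc = 0.293 for X ∈ (0,1): X = 0.527.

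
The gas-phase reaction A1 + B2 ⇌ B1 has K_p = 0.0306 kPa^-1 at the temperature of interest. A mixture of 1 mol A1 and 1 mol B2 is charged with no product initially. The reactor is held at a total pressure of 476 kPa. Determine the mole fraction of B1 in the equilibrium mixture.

y_B1 = 0.596

Let X = conversion of A1 (basis 1 mol A1); extent of reaction ξ = X.
At extent ξ: n_A1 = 1 − X; n_B2 = 1 − X; n_B1 = X.
n_T = Σnᵢ = 2 − X.
y_i = n_i/n_T, p_i = y_i·P. K_p = p_B1 / (p_A1 p_B2).
Equating to 0.0306 kPa^-1 and solving on 0 < X < 1: X = 0.747.
Then n_B1 = 0.747, n_T = 1.25, so y_B1 = 0.596.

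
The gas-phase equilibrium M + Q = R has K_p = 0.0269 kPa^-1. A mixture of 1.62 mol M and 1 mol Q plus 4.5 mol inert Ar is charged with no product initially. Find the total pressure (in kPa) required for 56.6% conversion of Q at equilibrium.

P = 301 kPa

Basis: 1 mol Q initially; let X = conversion of Q. Extent ξ = X.
Species balance: n_M = 1.62 − X; n_Q = 1 − X; n_R = X; n_I = 4.5 (inert).
Total moles n_T = 7.12 − X.
K_p = p_R / (p_M p_Q) with p_i = (n_i/n_T)·P.
At X = 0.566: the mole-fraction product g(X) = Π y_i^ν_i = 8.109. Since K_p = g(X)·P^{-1}, P = (g/K_p)^(1/1) = (8.109/0.0269)^(1/1) = 301 kPa.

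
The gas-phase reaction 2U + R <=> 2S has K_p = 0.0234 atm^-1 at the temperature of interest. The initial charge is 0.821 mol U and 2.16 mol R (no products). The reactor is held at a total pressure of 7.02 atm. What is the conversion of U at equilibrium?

X = 0.255

Let X = conversion of U (basis 0.821 mol U); extent of reaction ξ = 0.41X.
Mole table: n_U = 0.821 − 0.821X; n_R = 2.16 − 0.41X; n_S = 0.821X.
Summing: n_T = 2.98 − 0.41X.
y_i = n_i/n_T, p_i = y_i·P. K_p = p_S^2 / (p_U^2 p_R).
This yields a degree-3 equation in X; solving on (0,1), X = 0.255.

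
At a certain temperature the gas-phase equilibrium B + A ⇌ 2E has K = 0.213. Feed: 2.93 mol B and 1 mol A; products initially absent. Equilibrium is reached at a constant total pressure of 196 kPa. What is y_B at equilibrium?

Let X = conversion of A (basis 1 mol A); extent of reaction ξ = X.
At extent ξ: n_B = 2.93 − X; n_A = 1 − X; n_E = 2X.
Total moles n_T = 3.93 (Δν = 0, constant).
Mole fractions y_i = n_i/n_T; K = p_E^2 / (p_B p_A) with p_i = y_i·P.
This yields a degree-2 equation in X; solving on (0,1), X = 0.310.
Then n_B = 2.62, n_T = 3.93, so y_B = 0.667.

y_B = 0.667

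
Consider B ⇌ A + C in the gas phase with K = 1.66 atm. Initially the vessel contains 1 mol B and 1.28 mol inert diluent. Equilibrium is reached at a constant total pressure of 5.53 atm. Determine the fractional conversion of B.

Let X = conversion of B (basis 1 mol B); extent of reaction ξ = X.
At extent ξ: n_B = 1 − X; n_A = X; n_C = X; n_I = 1.28 (inert).
n_T = Σnᵢ = 2.28 + X.
Mole fractions y_i = n_i/n_T; K = p_A p_C / (p_B) with p_i = y_i·P.
This yields a degree-2 equation in X; solving on (0,1), X = 0.593.

X = 0.593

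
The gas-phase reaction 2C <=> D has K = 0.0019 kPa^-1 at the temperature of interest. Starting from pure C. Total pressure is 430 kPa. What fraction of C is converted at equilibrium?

Basis: 1 mol C initially; let X = conversion of C. Extent ξ = 0.5X.
Moles: n_C = 1 − X; n_D = 0.5X.
n_T = Σnᵢ = 1 − 0.5X.
With p_i = (n_i/n_T)P, K = p_D / (p_C^2).
This yields a degree-2 equation in X; solving on (0,1), X = 0.516.

X = 0.516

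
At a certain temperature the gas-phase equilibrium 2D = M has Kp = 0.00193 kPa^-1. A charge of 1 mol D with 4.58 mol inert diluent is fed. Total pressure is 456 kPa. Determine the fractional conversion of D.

X = 0.204

Let X = conversion of D (basis 1 mol D); extent of reaction ξ = 0.5X.
Moles: n_D = 1 − X; n_M = 0.5X; n_I = 4.58 (inert).
n_T = Σnᵢ = 5.58 − 0.5X.
With p_i = (n_i/n_T)P, Kp = p_M / (p_D^2).
Equating to 0.00193 kPa^-1 and solving on 0 < X < 1: X = 0.204.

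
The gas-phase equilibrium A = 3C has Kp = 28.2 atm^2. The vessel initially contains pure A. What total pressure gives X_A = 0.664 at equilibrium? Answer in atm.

Take 1 mol A as basis and let X be its fractional conversion, so ξ = X.
Species balance: n_A = 1 − X; n_C = 3X.
Total moles n_T = 1 + 2X.
Kp = p_C^3 / (p_A) with p_i = (n_i/n_T)·P.
At X = 0.664: the mole-fraction product g(X) = Π y_i^ν_i = 4.341. Since Kp = g(X)·P^{2}, P = (Kp/g)^(1/2) = (28.2/4.341)^(1/2) = 2.55 atm.

P = 2.55 atm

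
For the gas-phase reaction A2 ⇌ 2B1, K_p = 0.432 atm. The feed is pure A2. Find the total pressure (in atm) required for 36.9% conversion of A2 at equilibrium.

P = 0.685 atm

Take 1 mol A2 as basis and let X be its fractional conversion, so ξ = X.
At extent ξ: n_A2 = 1 − X; n_B1 = 2X.
Summing: n_T = 1 + X.
K_p = p_B1^2 / (p_A2) with p_i = (n_i/n_T)·P.
At X = 0.369: the mole-fraction product g(X) = Π y_i^ν_i = 0.6305. Since K_p = g(X)·P^{1}, P = (K_p/g)^(1/1) = (0.432/0.6305)^(1/1) = 0.685 atm.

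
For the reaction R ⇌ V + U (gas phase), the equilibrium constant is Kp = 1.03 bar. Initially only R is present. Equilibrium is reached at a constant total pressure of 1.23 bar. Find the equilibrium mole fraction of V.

y_V = 0.403

Let X = conversion of R (basis 1 mol R); extent of reaction ξ = X.
Mole table: n_R = 1 − X; n_V = X; n_U = X.
Summing: n_T = 1 + X.
With p_i = (n_i/n_T)P, Kp = p_V p_U / (p_R).
Substituting and setting equal to 1.03 bar gives a polynomial in X; the root in (0,1) is X = 0.675.
Then n_V = 0.675, n_T = 1.68, so y_V = 0.403.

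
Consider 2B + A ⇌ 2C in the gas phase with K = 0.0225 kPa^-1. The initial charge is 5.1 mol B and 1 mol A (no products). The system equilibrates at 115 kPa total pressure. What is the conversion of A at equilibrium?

X = 0.701

Take 1 mol A as basis and let X be its fractional conversion, so ξ = X.
Mole table: n_B = 5.1 − 2X; n_A = 1 − X; n_C = 2X.
Total moles n_T = 6.1 − X.
y_i = n_i/n_T, p_i = y_i·P. K = p_C^2 / (p_B^2 p_A).
Substituting and setting equal to 0.0225 kPa^-1 gives a polynomial in X; the root in (0,1) is X = 0.701.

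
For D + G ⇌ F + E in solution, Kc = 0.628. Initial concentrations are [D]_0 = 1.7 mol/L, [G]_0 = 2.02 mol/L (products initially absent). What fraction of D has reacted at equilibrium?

Let X = conversion of D; extent ξ = 1.7·X mol/L.
Concentrations: [D] = 1.7 − 1.7X; [G] = 2.02 − 1.7X; [F] = 1.7X; [E] = 1.7X.
Kc = [F] [E] / ([D] [G]).
Setting equal to 0.628 and solving for X on (0,1) gives X = 0.481.

X = 0.481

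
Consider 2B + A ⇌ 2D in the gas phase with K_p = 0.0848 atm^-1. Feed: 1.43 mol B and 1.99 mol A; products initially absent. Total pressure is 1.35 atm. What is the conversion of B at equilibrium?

Take 1.43 mol B as basis and let X be its fractional conversion, so ξ = 0.715X.
Moles: n_B = 1.43 − 1.43X; n_A = 1.99 − 0.715X; n_D = 1.43X.
Total moles n_T = 3.42 − 0.715X.
Mole fractions y_i = n_i/n_T; K_p = p_D^2 / (p_B^2 p_A) with p_i = y_i·P.
Substituting and setting equal to 0.0848 atm^-1 gives a polynomial in X; the root in (0,1) is X = 0.203.

X = 0.203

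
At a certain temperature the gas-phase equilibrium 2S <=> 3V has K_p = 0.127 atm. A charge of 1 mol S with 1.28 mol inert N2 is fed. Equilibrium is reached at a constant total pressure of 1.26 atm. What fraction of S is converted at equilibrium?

Take 1 mol S as basis and let X be its fractional conversion, so ξ = 0.5X.
Species balance: n_S = 1 − X; n_V = 1.5X; n_I = 1.28 (inert).
n_T = Σnᵢ = 2.28 + 0.5X.
y_i = n_i/n_T, p_i = y_i·P. K_p = p_V^3 / (p_S^2).
Equating to 0.127 atm and solving on 0 < X < 1: X = 0.322.

X = 0.322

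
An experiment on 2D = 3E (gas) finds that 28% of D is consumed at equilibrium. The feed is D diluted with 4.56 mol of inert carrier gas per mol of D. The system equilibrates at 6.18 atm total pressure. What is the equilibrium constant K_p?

Take 1 mol D as basis and let X be its fractional conversion, so ξ = 0.5X.
Mole table: n_D = 1 − X; n_E = 1.5X; n_I = 4.56 (inert).
n_T = Σnᵢ = 5.56 + 0.5X.
At X = 0.28: n_D = 0.72, n_E = 0.42, n_T = 5.7.
p_i = (n_i/n_T)·P. K_p = p_E^3 / (p_D^2) = 0.155 atm.

K_p = 0.155 atm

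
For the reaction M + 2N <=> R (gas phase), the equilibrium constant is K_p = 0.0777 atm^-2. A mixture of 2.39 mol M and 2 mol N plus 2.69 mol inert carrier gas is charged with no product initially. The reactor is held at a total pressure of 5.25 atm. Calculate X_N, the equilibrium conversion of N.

Basis: 2 mol N initially; let X = conversion of N. Extent ξ = X.
Mole table: n_M = 2.39 − X; n_N = 2 − 2X; n_R = X; n_I = 2.69 (inert).
Total moles n_T = 7.08 − 2X.
y_i = n_i/n_T, p_i = y_i·P. K_p = p_R / (p_M p_N^2).
Substituting and setting equal to 0.0777 atm^-2 gives a polynomial in X; the root in (0,1) is X = 0.243.

X = 0.243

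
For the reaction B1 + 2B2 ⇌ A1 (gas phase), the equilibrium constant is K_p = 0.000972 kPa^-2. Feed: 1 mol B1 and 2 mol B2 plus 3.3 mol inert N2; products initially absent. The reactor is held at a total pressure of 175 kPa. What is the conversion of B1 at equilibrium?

X = 0.508

Let X = conversion of B1 (basis 1 mol B1); extent of reaction ξ = X.
At extent ξ: n_B1 = 1 − X; n_B2 = 2 − 2X; n_A1 = X; n_I = 3.3 (inert).
Total moles n_T = 6.3 − 2X.
With p_i = (n_i/n_T)P, K_p = p_A1 / (p_B1 p_B2^2).
Setting this equal to 0.000972 kPa^-2 and taking the physical root (0 < X < 1) gives X = 0.508.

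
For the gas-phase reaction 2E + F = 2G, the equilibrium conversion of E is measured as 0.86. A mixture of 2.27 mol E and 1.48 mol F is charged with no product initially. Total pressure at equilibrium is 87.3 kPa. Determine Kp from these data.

Kp = 2.38 kPa^-1

Basis: 2.27 mol E initially; let X = conversion of E. Extent ξ = 1.14X.
Moles: n_E = 2.27 − 2.27X; n_F = 1.48 − 1.14X; n_G = 2.27X.
n_T = Σnᵢ = 3.75 − 1.14X.
At X = 0.86: n_E = 0.318, n_F = 0.504, n_G = 1.95, n_T = 2.77.
p_i = (n_i/n_T)·P. Kp = p_G^2 / (p_E^2 p_F) = 2.38 kPa^-1.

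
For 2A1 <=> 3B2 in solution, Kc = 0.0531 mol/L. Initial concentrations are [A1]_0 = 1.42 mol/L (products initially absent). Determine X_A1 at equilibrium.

Let X = conversion of A1; extent ξ = 1.42X/2 mol/L.
Concentrations: [A1] = 1.42 − 1.42X; [B2] = 2.13X.
Kc = [B2]^3 / ([A1]^2).
This equals 0.0531 at X = 0.193 (the root in 0 < X < 1).

X = 0.193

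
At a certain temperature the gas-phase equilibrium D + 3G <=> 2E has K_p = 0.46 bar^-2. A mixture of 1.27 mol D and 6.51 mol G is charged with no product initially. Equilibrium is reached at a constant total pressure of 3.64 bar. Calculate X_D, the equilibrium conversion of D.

Basis: 1.27 mol D initially; let X = conversion of D. Extent ξ = 1.27X.
Mole table: n_D = 1.27 − 1.27X; n_G = 6.51 − 3.81X; n_E = 2.54X.
Summing: n_T = 7.78 − 2.54X.
With p_i = (n_i/n_T)P, K_p = p_E^2 / (p_D p_G^3).
Setting this equal to 0.46 bar^-2 and taking the physical root (0 < X < 1) gives X = 0.717.

X = 0.717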